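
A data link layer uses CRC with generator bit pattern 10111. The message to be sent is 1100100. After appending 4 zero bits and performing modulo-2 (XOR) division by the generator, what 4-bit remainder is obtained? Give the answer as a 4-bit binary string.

Append 4 zeros: 11001000000. Divide by 10111 (XOR where the leading bit is 1):
  pos 0: 11001 XOR 10111 = 01110
  pos 1: 11100 XOR 10111 = 01011
  pos 2: 10110 XOR 10111 = 00001
  pos 6: 10000 XOR 10111 = 00111
Remainder (last 4 bits) = 0111. This is the CRC / FCS.

0111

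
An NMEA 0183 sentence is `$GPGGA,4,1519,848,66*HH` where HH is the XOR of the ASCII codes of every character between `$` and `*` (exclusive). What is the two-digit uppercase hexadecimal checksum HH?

5A

XOR the ASCII codes of the payload characters:
  'G' = 0x47 → acc = 0x47
  'P' = 0x50 → acc = 0x17
  'G' = 0x47 → acc = 0x50
  'G' = 0x47 → acc = 0x17
  'A' = 0x41 → acc = 0x56
  ',' = 0x2C → acc = 0x7A
  '4' = 0x34 → acc = 0x4E
  ',' = 0x2C → acc = 0x62
  '1' = 0x31 → acc = 0x53
  '5' = 0x35 → acc = 0x66
  '1' = 0x31 → acc = 0x57
  '9' = 0x39 → acc = 0x6E
  ',' = 0x2C → acc = 0x42
  '8' = 0x38 → acc = 0x7A
  '4' = 0x34 → acc = 0x4E
  '8' = 0x38 → acc = 0x76
  ',' = 0x2C → acc = 0x5A
  '6' = 0x36 → acc = 0x6C
  '6' = 0x36 → acc = 0x5A
Checksum = 0x5A.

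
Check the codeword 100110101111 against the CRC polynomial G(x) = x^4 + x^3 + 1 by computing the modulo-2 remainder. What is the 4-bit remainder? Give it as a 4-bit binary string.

0000

Modulo-2 division of 100110101111 by 11001:
  pos 0: 10011 XOR 11001 = 01010
  pos 1: 10100 XOR 11001 = 01101
  pos 2: 11011 XOR 11001 = 00010
  pos 5: 10011 XOR 11001 = 01010
  pos 6: 10101 XOR 11001 = 01100
  pos 7: 11001 XOR 11001 = 00000
Remainder = 0000 (zero — the frame passes the CRC check).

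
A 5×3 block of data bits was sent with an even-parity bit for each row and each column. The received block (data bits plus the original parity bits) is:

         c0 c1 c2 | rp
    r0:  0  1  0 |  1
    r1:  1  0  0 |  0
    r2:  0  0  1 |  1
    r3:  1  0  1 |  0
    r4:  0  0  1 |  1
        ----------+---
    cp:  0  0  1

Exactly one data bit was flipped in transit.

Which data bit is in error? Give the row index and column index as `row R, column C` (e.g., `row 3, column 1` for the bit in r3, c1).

row 1, column 1

Recompute each row's even parity and compare to rp:
  r0: data parity 1, sent rp 1 → ok
  r1: data parity 1, sent rp 0 → mismatch
  r2: data parity 1, sent rp 1 → ok
  r3: data parity 0, sent rp 0 → ok
  r4: data parity 1, sent rp 1 → ok
Recompute each column's even parity and compare to cp:
  c0: data parity 0, sent cp 0 → ok
  c1: data parity 1, sent cp 0 → mismatch
  c2: data parity 1, sent cp 1 → ok
Exactly one row (r1) and one column (c1) fail → the flipped bit is at their intersection.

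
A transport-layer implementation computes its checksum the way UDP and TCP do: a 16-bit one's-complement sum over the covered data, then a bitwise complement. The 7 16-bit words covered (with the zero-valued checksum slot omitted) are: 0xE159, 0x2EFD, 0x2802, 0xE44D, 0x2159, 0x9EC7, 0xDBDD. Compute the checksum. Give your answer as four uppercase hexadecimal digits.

One's-complement addition (fold any carry out of bit 15 back into bit 0):
  0xE159 + 0x2EFD = 0x11056 → wrap carry → 0x1057
  0x1057 + 0x2802 = 0x03859
  0x3859 + 0xE44D = 0x11CA6 → wrap carry → 0x1CA7
  0x1CA7 + 0x2159 = 0x03E00
  0x3E00 + 0x9EC7 = 0x0DCC7
  0xDCC7 + 0xDBDD = 0x1B8A4 → wrap carry → 0xB8A5
One's-complement sum = 0xB8A5.
Checksum = ~0xB8A5 & 0xFFFF = 0x475A.

475A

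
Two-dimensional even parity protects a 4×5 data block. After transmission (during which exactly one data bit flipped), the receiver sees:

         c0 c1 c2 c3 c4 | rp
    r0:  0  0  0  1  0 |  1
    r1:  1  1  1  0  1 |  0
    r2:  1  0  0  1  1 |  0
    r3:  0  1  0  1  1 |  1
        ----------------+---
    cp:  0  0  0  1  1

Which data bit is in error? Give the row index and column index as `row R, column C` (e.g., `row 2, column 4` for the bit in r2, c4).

Recompute each row's even parity and compare to rp:
  r0: data parity 1, sent rp 1 → ok
  r1: data parity 0, sent rp 0 → ok
  r2: data parity 1, sent rp 0 → mismatch
  r3: data parity 1, sent rp 1 → ok
Recompute each column's even parity and compare to cp:
  c0: data parity 0, sent cp 0 → ok
  c1: data parity 0, sent cp 0 → ok
  c2: data parity 1, sent cp 0 → mismatch
  c3: data parity 1, sent cp 1 → ok
  c4: data parity 1, sent cp 1 → ok
Exactly one row (r2) and one column (c2) fail → the flipped bit is at their intersection.

row 2, column 2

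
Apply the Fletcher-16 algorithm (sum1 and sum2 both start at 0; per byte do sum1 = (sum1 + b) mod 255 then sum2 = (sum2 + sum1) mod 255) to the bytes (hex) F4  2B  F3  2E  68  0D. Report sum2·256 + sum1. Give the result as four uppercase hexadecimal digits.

CDB7

Running sums (mod 255):
  after byte 0 (F4): sum1=244, sum2=244
  after byte 1 (2B): sum1=32, sum2=21
  after byte 2 (F3): sum1=20, sum2=41
  after byte 3 (2E): sum1=66, sum2=107
  after byte 4 (68): sum1=170, sum2=22
  after byte 5 (0D): sum1=183, sum2=205
Checksum = sum2·256 + sum1 = 205·256 + 183 = 52663 = 0xCDB7.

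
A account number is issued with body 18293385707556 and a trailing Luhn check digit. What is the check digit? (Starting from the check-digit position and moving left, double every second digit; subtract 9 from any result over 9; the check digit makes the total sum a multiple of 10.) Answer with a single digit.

Partial digits right→left: 6 5 5 7 0 7 5 8 3 3 9 2 8 1
Double every second digit counting from the check-digit position (so the 1st, 3rd, 5th, ... of the partial from the right).
  doubled (with −9 where >9): 3 1 0 1 6 9 7 → sum 27
  kept as-is: 5 7 7 8 3 2 1 → sum 33
Total = 27 + 33 = 60.
Check digit = (10 − (60 mod 10)) mod 10 = 0.

0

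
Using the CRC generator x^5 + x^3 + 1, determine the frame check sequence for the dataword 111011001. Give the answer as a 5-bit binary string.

01010

Append 5 zeros: 11101100100000. Divide by 101001 (XOR where the leading bit is 1):
  pos 0: 111011 XOR 101001 = 010010
  pos 1: 100100 XOR 101001 = 001101
  pos 3: 110101 XOR 101001 = 011100
  pos 4: 111000 XOR 101001 = 010001
  pos 5: 100010 XOR 101001 = 001011
  pos 7: 101100 XOR 101001 = 000101
Remainder (last 5 bits) = 01010. This is the CRC / FCS.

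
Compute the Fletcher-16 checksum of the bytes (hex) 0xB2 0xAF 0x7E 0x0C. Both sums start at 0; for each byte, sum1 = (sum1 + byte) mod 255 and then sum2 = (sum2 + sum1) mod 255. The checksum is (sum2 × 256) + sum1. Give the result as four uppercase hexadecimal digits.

Running sums (mod 255):
  after byte 0 (0xB2): sum1=178, sum2=178
  after byte 1 (0xAF): sum1=98, sum2=21
  after byte 2 (0x7E): sum1=224, sum2=245
  after byte 3 (0x0C): sum1=236, sum2=226
Checksum = sum2·256 + sum1 = 226·256 + 236 = 58092 = 0xE2EC.

E2EC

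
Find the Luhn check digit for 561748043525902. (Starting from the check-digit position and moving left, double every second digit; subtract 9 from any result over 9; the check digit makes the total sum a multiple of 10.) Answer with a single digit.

1

Partial digits right→left: 2 0 9 5 2 5 3 4 0 8 4 7 1 6 5
Double every second digit counting from the check-digit position (so the 1st, 3rd, 5th, ... of the partial from the right).
  doubled (with −9 where >9): 4 9 4 6 0 8 2 1 → sum 34
  kept as-is: 0 5 5 4 8 7 6 → sum 35
Total = 34 + 35 = 69.
Check digit = (10 − (69 mod 10)) mod 10 = 1.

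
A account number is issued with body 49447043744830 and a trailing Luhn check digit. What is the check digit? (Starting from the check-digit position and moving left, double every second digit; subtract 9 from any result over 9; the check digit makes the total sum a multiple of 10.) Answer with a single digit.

Partial digits right→left: 0 3 8 4 4 7 3 4 0 7 4 4 9 4
Double every second digit counting from the check-digit position (so the 1st, 3rd, 5th, ... of the partial from the right).
  doubled (with −9 where >9): 0 7 8 6 0 8 9 → sum 38
  kept as-is: 3 4 7 4 7 4 4 → sum 33
Total = 38 + 33 = 71.
Check digit = (10 − (71 mod 10)) mod 10 = 9.

9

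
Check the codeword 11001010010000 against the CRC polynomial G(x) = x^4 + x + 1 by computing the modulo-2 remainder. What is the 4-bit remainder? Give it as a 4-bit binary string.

0000

Modulo-2 division of 11001010010000 by 10011:
  pos 0: 11001 XOR 10011 = 01010
  pos 1: 10100 XOR 10011 = 00111
  pos 3: 11110 XOR 10011 = 01101
  pos 4: 11010 XOR 10011 = 01001
  pos 5: 10011 XOR 10011 = 00000
Remainder = 0000 (zero — the frame passes the CRC check).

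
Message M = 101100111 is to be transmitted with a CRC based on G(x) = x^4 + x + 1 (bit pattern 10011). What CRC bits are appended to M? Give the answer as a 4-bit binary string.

1011

Append 4 zeros: 1011001110000. Divide by 10011 (XOR where the leading bit is 1):
  pos 0: 10110 XOR 10011 = 00101
  pos 2: 10101 XOR 10011 = 00110
  pos 4: 11011 XOR 10011 = 01000
  pos 5: 10000 XOR 10011 = 00011
  pos 8: 11000 XOR 10011 = 01011
Remainder (last 4 bits) = 1011. This is the CRC / FCS.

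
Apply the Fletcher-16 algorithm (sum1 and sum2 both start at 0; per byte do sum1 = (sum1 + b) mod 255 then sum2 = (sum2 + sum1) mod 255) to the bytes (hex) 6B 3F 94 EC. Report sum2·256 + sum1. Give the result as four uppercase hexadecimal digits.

Running sums (mod 255):
  after byte 0 (6B): sum1=107, sum2=107
  after byte 1 (3F): sum1=170, sum2=22
  after byte 2 (94): sum1=63, sum2=85
  after byte 3 (EC): sum1=44, sum2=129
Checksum = sum2·256 + sum1 = 129·256 + 44 = 33068 = 0x812C.

812C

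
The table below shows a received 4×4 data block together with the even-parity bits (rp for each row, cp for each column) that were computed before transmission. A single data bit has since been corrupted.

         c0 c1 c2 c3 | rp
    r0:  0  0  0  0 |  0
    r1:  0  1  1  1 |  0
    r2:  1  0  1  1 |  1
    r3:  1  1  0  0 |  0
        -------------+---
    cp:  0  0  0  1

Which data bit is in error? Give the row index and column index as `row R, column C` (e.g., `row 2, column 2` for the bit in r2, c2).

row 1, column 3

Recompute each row's even parity and compare to rp:
  r0: data parity 0, sent rp 0 → ok
  r1: data parity 1, sent rp 0 → mismatch
  r2: data parity 1, sent rp 1 → ok
  r3: data parity 0, sent rp 0 → ok
Recompute each column's even parity and compare to cp:
  c0: data parity 0, sent cp 0 → ok
  c1: data parity 0, sent cp 0 → ok
  c2: data parity 0, sent cp 0 → ok
  c3: data parity 0, sent cp 1 → mismatch
Exactly one row (r1) and one column (c3) fail → the flipped bit is at their intersection.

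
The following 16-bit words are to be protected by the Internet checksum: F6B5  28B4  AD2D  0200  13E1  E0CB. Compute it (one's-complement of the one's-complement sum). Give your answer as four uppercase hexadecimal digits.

3CBB

One's-complement addition (fold any carry out of bit 15 back into bit 0):
  0xF6B5 + 0x28B4 = 0x11F69 → wrap carry → 0x1F6A
  0x1F6A + 0xAD2D = 0x0CC97
  0xCC97 + 0x0200 = 0x0CE97
  0xCE97 + 0x13E1 = 0x0E278
  0xE278 + 0xE0CB = 0x1C343 → wrap carry → 0xC344
One's-complement sum = 0xC344.
Checksum = ~0xC344 & 0xFFFF = 0x3CBB.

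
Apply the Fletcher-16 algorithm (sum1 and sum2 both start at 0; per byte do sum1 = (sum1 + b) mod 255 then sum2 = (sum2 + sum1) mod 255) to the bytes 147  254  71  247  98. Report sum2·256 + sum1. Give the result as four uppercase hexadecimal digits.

0634

Running sums (mod 255):
  after byte 0 (147): sum1=147, sum2=147
  after byte 1 (254): sum1=146, sum2=38
  after byte 2 (71): sum1=217, sum2=0
  after byte 3 (247): sum1=209, sum2=209
  after byte 4 (98): sum1=52, sum2=6
Checksum = sum2·256 + sum1 = 6·256 + 52 = 1588 = 0x0634.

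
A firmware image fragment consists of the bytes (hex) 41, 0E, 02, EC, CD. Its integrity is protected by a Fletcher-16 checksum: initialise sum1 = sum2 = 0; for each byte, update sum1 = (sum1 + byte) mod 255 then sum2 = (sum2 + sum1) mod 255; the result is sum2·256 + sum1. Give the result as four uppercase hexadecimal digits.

Running sums (mod 255):
  after byte 0 (41): sum1=65, sum2=65
  after byte 1 (0E): sum1=79, sum2=144
  after byte 2 (02): sum1=81, sum2=225
  after byte 3 (EC): sum1=62, sum2=32
  after byte 4 (CD): sum1=12, sum2=44
Checksum = sum2·256 + sum1 = 44·256 + 12 = 11276 = 0x2C0C.

2C0C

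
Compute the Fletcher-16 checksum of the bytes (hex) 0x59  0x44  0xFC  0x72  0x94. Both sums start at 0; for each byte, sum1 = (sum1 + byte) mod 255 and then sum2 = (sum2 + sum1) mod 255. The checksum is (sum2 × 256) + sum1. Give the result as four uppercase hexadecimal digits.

Running sums (mod 255):
  after byte 0 (0x59): sum1=89, sum2=89
  after byte 1 (0x44): sum1=157, sum2=246
  after byte 2 (0xFC): sum1=154, sum2=145
  after byte 3 (0x72): sum1=13, sum2=158
  after byte 4 (0x94): sum1=161, sum2=64
Checksum = sum2·256 + sum1 = 64·256 + 161 = 16545 = 0x40A1.

40A1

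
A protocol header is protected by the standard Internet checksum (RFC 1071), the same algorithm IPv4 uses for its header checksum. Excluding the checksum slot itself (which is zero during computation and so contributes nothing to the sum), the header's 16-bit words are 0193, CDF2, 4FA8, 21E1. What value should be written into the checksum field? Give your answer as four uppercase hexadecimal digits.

BEF0

One's-complement addition (fold any carry out of bit 15 back into bit 0):
  0x0193 + 0xCDF2 = 0x0CF85
  0xCF85 + 0x4FA8 = 0x11F2D → wrap carry → 0x1F2E
  0x1F2E + 0x21E1 = 0x0410F
One's-complement sum = 0x410F.
Checksum = ~0x410F & 0xFFFF = 0xBEF0.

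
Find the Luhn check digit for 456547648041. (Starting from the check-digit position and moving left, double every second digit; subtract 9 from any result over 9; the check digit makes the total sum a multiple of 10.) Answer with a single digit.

Partial digits right→left: 1 4 0 8 4 6 7 4 5 6 5 4
Double every second digit counting from the check-digit position (so the 1st, 3rd, 5th, ... of the partial from the right).
  doubled (with −9 where >9): 2 0 8 5 1 1 → sum 17
  kept as-is: 4 8 6 4 6 4 → sum 32
Total = 17 + 32 = 49.
Check digit = (10 − (49 mod 10)) mod 10 = 1.

1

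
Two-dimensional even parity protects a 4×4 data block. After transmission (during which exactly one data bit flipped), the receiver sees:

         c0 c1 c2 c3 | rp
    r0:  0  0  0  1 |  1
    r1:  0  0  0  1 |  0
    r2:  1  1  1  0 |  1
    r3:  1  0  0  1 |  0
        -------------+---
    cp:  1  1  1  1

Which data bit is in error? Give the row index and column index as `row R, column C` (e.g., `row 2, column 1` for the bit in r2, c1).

Recompute each row's even parity and compare to rp:
  r0: data parity 1, sent rp 1 → ok
  r1: data parity 1, sent rp 0 → mismatch
  r2: data parity 1, sent rp 1 → ok
  r3: data parity 0, sent rp 0 → ok
Recompute each column's even parity and compare to cp:
  c0: data parity 0, sent cp 1 → mismatch
  c1: data parity 1, sent cp 1 → ok
  c2: data parity 1, sent cp 1 → ok
  c3: data parity 1, sent cp 1 → ok
Exactly one row (r1) and one column (c0) fail → the flipped bit is at their intersection.

row 1, column 0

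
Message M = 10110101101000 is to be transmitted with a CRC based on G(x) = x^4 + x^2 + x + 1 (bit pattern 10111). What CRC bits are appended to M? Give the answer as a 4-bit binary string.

1000

Append 4 zeros: 101101011010000000. Divide by 10111 (XOR where the leading bit is 1):
  pos 0: 10110 XOR 10111 = 00001
  pos 4: 11011 XOR 10111 = 01100
  pos 5: 11000 XOR 10111 = 01111
  pos 6: 11111 XOR 10111 = 01000
  pos 7: 10000 XOR 10111 = 00111
  pos 9: 11100 XOR 10111 = 01011
  pos 10: 10110 XOR 10111 = 00001
Remainder (last 4 bits) = 1000. This is the CRC / FCS.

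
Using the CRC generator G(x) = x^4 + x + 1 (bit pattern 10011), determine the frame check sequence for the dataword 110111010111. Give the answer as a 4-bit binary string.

Append 4 zeros: 1101110101110000. Divide by 10011 (XOR where the leading bit is 1):
  pos 0: 11011 XOR 10011 = 01000
  pos 1: 10001 XOR 10011 = 00010
  pos 4: 10010 XOR 10011 = 00001
  pos 8: 11110 XOR 10011 = 01101
  pos 9: 11010 XOR 10011 = 01001
  pos 10: 10010 XOR 10011 = 00001
Remainder (last 4 bits) = 0010. This is the CRC / FCS.

0010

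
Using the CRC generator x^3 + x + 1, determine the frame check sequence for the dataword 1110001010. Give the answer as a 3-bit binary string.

001

Append 3 zeros: 1110001010000. Divide by 1011 (XOR where the leading bit is 1):
  pos 0: 1110 XOR 1011 = 0101
  pos 1: 1010 XOR 1011 = 0001
  pos 4: 1010 XOR 1011 = 0001
  pos 7: 1100 XOR 1011 = 0111
  pos 8: 1110 XOR 1011 = 0101
  pos 9: 1010 XOR 1011 = 0001
Remainder (last 3 bits) = 001. This is the CRC / FCS.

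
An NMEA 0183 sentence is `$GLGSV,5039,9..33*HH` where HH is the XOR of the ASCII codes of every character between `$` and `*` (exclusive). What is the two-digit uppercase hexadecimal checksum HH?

XOR the ASCII codes of the payload characters:
  'G' = 0x47 → acc = 0x47
  'L' = 0x4C → acc = 0x0B
  'G' = 0x47 → acc = 0x4C
  'S' = 0x53 → acc = 0x1F
  'V' = 0x56 → acc = 0x49
  ',' = 0x2C → acc = 0x65
  '5' = 0x35 → acc = 0x50
  '0' = 0x30 → acc = 0x60
  '3' = 0x33 → acc = 0x53
  '9' = 0x39 → acc = 0x6A
  ',' = 0x2C → acc = 0x46
  '9' = 0x39 → acc = 0x7F
  '.' = 0x2E → acc = 0x51
  '.' = 0x2E → acc = 0x7F
  '3' = 0x33 → acc = 0x4C
  '3' = 0x33 → acc = 0x7F
Checksum = 0x7F.

7F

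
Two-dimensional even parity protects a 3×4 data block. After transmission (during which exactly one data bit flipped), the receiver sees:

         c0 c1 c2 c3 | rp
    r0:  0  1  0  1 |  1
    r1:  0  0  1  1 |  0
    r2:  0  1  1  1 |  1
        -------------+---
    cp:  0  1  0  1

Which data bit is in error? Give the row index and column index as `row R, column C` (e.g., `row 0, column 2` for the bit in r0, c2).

row 0, column 1

Recompute each row's even parity and compare to rp:
  r0: data parity 0, sent rp 1 → mismatch
  r1: data parity 0, sent rp 0 → ok
  r2: data parity 1, sent rp 1 → ok
Recompute each column's even parity and compare to cp:
  c0: data parity 0, sent cp 0 → ok
  c1: data parity 0, sent cp 1 → mismatch
  c2: data parity 0, sent cp 0 → ok
  c3: data parity 1, sent cp 1 → ok
Exactly one row (r0) and one column (c1) fail → the flipped bit is at their intersection.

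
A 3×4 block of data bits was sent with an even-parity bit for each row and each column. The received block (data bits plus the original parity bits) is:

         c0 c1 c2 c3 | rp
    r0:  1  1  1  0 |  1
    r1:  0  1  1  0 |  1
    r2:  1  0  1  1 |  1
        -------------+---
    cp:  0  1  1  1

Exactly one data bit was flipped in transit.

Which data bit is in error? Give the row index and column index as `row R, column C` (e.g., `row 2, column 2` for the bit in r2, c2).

row 1, column 1

Recompute each row's even parity and compare to rp:
  r0: data parity 1, sent rp 1 → ok
  r1: data parity 0, sent rp 1 → mismatch
  r2: data parity 1, sent rp 1 → ok
Recompute each column's even parity and compare to cp:
  c0: data parity 0, sent cp 0 → ok
  c1: data parity 0, sent cp 1 → mismatch
  c2: data parity 1, sent cp 1 → ok
  c3: data parity 1, sent cp 1 → ok
Exactly one row (r1) and one column (c1) fail → the flipped bit is at their intersection.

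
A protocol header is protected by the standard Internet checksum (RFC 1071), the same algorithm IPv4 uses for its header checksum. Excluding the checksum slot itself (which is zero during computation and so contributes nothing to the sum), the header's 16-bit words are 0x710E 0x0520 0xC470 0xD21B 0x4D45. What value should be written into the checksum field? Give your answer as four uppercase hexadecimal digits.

A5FF

One's-complement addition (fold any carry out of bit 15 back into bit 0):
  0x710E + 0x0520 = 0x0762E
  0x762E + 0xC470 = 0x13A9E → wrap carry → 0x3A9F
  0x3A9F + 0xD21B = 0x10CBA → wrap carry → 0x0CBB
  0x0CBB + 0x4D45 = 0x05A00
One's-complement sum = 0x5A00.
Checksum = ~0x5A00 & 0xFFFF = 0xA5FF.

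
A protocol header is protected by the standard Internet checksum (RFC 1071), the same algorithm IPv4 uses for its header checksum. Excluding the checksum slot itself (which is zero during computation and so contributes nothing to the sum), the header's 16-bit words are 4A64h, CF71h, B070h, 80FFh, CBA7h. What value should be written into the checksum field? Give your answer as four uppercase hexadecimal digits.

E911

One's-complement addition (fold any carry out of bit 15 back into bit 0):
  0x4A64 + 0xCF71 = 0x119D5 → wrap carry → 0x19D6
  0x19D6 + 0xB070 = 0x0CA46
  0xCA46 + 0x80FF = 0x14B45 → wrap carry → 0x4B46
  0x4B46 + 0xCBA7 = 0x116ED → wrap carry → 0x16EE
One's-complement sum = 0x16EE.
Checksum = ~0x16EE & 0xFFFF = 0xE911.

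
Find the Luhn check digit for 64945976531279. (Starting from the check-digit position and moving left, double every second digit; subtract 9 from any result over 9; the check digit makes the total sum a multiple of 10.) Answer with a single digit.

3

Partial digits right→left: 9 7 2 1 3 5 6 7 9 5 4 9 4 6
Double every second digit counting from the check-digit position (so the 1st, 3rd, 5th, ... of the partial from the right).
  doubled (with −9 where >9): 9 4 6 3 9 8 8 → sum 47
  kept as-is: 7 1 5 7 5 9 6 → sum 40
Total = 47 + 40 = 87.
Check digit = (10 − (87 mod 10)) mod 10 = 3.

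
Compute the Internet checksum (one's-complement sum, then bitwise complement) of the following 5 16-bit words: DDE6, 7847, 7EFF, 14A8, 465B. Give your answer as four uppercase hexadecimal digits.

One's-complement addition (fold any carry out of bit 15 back into bit 0):
  0xDDE6 + 0x7847 = 0x1562D → wrap carry → 0x562E
  0x562E + 0x7EFF = 0x0D52D
  0xD52D + 0x14A8 = 0x0E9D5
  0xE9D5 + 0x465B = 0x13030 → wrap carry → 0x3031
One's-complement sum = 0x3031.
Checksum = ~0x3031 & 0xFFFF = 0xCFCE.

CFCE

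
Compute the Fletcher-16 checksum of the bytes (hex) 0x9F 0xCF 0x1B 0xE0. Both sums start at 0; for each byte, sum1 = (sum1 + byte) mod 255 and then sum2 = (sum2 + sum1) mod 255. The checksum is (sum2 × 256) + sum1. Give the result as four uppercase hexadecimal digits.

056B

Running sums (mod 255):
  after byte 0 (0x9F): sum1=159, sum2=159
  after byte 1 (0xCF): sum1=111, sum2=15
  after byte 2 (0x1B): sum1=138, sum2=153
  after byte 3 (0xE0): sum1=107, sum2=5
Checksum = sum2·256 + sum1 = 5·256 + 107 = 1387 = 0x056B.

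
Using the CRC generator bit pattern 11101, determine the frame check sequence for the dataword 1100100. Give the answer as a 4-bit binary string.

0010

Append 4 zeros: 11001000000. Divide by 11101 (XOR where the leading bit is 1):
  pos 0: 11001 XOR 11101 = 00100
  pos 2: 10000 XOR 11101 = 01101
  pos 3: 11010 XOR 11101 = 00111
  pos 5: 11100 XOR 11101 = 00001
Remainder (last 4 bits) = 0010. This is the CRC / FCS.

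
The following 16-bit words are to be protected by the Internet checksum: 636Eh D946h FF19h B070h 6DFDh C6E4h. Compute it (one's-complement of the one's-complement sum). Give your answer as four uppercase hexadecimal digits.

One's-complement addition (fold any carry out of bit 15 back into bit 0):
  0x636E + 0xD946 = 0x13CB4 → wrap carry → 0x3CB5
  0x3CB5 + 0xFF19 = 0x13BCE → wrap carry → 0x3BCF
  0x3BCF + 0xB070 = 0x0EC3F
  0xEC3F + 0x6DFD = 0x15A3C → wrap carry → 0x5A3D
  0x5A3D + 0xC6E4 = 0x12121 → wrap carry → 0x2122
One's-complement sum = 0x2122.
Checksum = ~0x2122 & 0xFFFF = 0xDEDD.

DEDD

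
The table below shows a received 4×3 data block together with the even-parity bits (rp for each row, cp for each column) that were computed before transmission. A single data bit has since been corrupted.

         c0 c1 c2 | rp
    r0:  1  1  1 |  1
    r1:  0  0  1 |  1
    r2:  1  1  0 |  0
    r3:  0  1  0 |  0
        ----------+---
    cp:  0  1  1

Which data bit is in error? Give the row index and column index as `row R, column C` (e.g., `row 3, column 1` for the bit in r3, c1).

Recompute each row's even parity and compare to rp:
  r0: data parity 1, sent rp 1 → ok
  r1: data parity 1, sent rp 1 → ok
  r2: data parity 0, sent rp 0 → ok
  r3: data parity 1, sent rp 0 → mismatch
Recompute each column's even parity and compare to cp:
  c0: data parity 0, sent cp 0 → ok
  c1: data parity 1, sent cp 1 → ok
  c2: data parity 0, sent cp 1 → mismatch
Exactly one row (r3) and one column (c2) fail → the flipped bit is at their intersection.

row 3, column 2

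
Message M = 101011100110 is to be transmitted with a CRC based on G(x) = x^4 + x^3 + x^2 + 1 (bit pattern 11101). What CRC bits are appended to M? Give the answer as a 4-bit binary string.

Append 4 zeros: 1010111001100000. Divide by 11101 (XOR where the leading bit is 1):
  pos 0: 10101 XOR 11101 = 01000
  pos 1: 10001 XOR 11101 = 01100
  pos 2: 11001 XOR 11101 = 00100
  pos 4: 10000 XOR 11101 = 01101
  pos 5: 11011 XOR 11101 = 00110
  pos 7: 11010 XOR 11101 = 00111
  pos 9: 11100 XOR 11101 = 00001
Remainder (last 4 bits) = 0100. This is the CRC / FCS.

0100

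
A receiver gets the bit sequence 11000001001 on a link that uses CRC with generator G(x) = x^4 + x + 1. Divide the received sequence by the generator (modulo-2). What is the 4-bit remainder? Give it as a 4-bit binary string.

0100

Modulo-2 division of 11000001001 by 10011:
  pos 0: 11000 XOR 10011 = 01011
  pos 1: 10110 XOR 10011 = 00101
  pos 3: 10101 XOR 10011 = 00110
  pos 5: 11000 XOR 10011 = 01011
  pos 6: 10111 XOR 10011 = 00100
Remainder = 0100 (nonzero — an error is detected).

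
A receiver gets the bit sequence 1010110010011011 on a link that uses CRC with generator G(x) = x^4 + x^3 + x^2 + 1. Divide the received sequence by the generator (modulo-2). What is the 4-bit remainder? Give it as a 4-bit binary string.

1110

Modulo-2 division of 1010110010011011 by 11101:
  pos 0: 10101 XOR 11101 = 01000
  pos 1: 10001 XOR 11101 = 01100
  pos 2: 11000 XOR 11101 = 00101
  pos 4: 10101 XOR 11101 = 01000
  pos 5: 10000 XOR 11101 = 01101
  pos 6: 11010 XOR 11101 = 00111
  pos 8: 11111 XOR 11101 = 00010
  pos 11: 10011 XOR 11101 = 01110
Remainder = 1110 (nonzero — an error is detected).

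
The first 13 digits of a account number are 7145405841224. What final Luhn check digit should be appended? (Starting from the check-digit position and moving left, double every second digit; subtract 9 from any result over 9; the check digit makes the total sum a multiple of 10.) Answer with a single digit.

1

Partial digits right→left: 4 2 2 1 4 8 5 0 4 5 4 1 7
Double every second digit counting from the check-digit position (so the 1st, 3rd, 5th, ... of the partial from the right).
  doubled (with −9 where >9): 8 4 8 1 8 8 5 → sum 42
  kept as-is: 2 1 8 0 5 1 → sum 17
Total = 42 + 17 = 59.
Check digit = (10 − (59 mod 10)) mod 10 = 1.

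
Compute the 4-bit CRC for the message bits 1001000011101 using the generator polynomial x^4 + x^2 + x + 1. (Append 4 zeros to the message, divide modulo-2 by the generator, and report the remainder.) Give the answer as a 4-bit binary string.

Append 4 zeros: 10010000111010000. Divide by 10111 (XOR where the leading bit is 1):
  pos 0: 10010 XOR 10111 = 00101
  pos 2: 10100 XOR 10111 = 00011
  pos 5: 11011 XOR 10111 = 01100
  pos 6: 11001 XOR 10111 = 01110
  pos 7: 11100 XOR 10111 = 01011
  pos 8: 10111 XOR 10111 = 00000
Remainder (last 4 bits) = 0000. This is the CRC / FCS.

0000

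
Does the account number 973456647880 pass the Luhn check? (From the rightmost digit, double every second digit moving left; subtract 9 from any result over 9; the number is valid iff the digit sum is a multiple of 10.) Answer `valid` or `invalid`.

valid

From the right, keep odd positions and double even positions (subtract 9 from any doubled value over 9):
  doubled (positions 2,4,...): 7 5 3 1 6 9 → sum 31
  kept (positions 1,3,...): 0 8 4 6 4 7 → sum 29
Total = 60.
60 mod 10 = 0, so the number is valid.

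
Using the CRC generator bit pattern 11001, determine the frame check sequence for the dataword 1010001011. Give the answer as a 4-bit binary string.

Append 4 zeros: 10100010110000. Divide by 11001 (XOR where the leading bit is 1):
  pos 0: 10100 XOR 11001 = 01101
  pos 1: 11010 XOR 11001 = 00011
  pos 4: 11101 XOR 11001 = 00100
  pos 6: 10010 XOR 11001 = 01011
  pos 7: 10110 XOR 11001 = 01111
  pos 8: 11110 XOR 11001 = 00111
Remainder (last 4 bits) = 1110. This is the CRC / FCS.

1110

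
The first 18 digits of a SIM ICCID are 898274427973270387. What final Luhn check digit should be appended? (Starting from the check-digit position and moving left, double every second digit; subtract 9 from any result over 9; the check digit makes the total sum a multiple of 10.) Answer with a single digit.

Partial digits right→left: 7 8 3 0 7 2 3 7 9 7 2 4 4 7 2 8 9 8
Double every second digit counting from the check-digit position (so the 1st, 3rd, 5th, ... of the partial from the right).
  doubled (with −9 where >9): 5 6 5 6 9 4 8 4 9 → sum 56
  kept as-is: 8 0 2 7 7 4 7 8 8 → sum 51
Total = 56 + 51 = 107.
Check digit = (10 − (107 mod 10)) mod 10 = 3.

3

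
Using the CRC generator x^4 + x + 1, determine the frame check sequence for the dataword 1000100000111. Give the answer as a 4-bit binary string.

Append 4 zeros: 10001000001110000. Divide by 10011 (XOR where the leading bit is 1):
  pos 0: 10001 XOR 10011 = 00010
  pos 3: 10000 XOR 10011 = 00011
  pos 6: 11001 XOR 10011 = 01010
  pos 7: 10101 XOR 10011 = 00110
  pos 9: 11010 XOR 10011 = 01001
  pos 10: 10010 XOR 10011 = 00001
Remainder (last 4 bits) = 0100. This is the CRC / FCS.

0100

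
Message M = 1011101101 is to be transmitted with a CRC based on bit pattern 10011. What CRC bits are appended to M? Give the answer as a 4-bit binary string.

Append 4 zeros: 10111011010000. Divide by 10011 (XOR where the leading bit is 1):
  pos 0: 10111 XOR 10011 = 00100
  pos 2: 10001 XOR 10011 = 00010
  pos 5: 10101 XOR 10011 = 00110
  pos 7: 11000 XOR 10011 = 01011
  pos 8: 10110 XOR 10011 = 00101
Remainder (last 4 bits) = 1010. This is the CRC / FCS.

1010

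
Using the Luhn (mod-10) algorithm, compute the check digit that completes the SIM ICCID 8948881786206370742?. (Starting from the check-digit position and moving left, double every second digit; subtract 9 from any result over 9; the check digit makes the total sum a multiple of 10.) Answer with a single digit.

Partial digits right→left: 2 4 7 0 7 3 6 0 2 6 8 7 1 8 8 8 4 9 8
Double every second digit counting from the check-digit position (so the 1st, 3rd, 5th, ... of the partial from the right).
  doubled (with −9 where >9): 4 5 5 3 4 7 2 7 8 7 → sum 52
  kept as-is: 4 0 3 0 6 7 8 8 9 → sum 45
Total = 52 + 45 = 97.
Check digit = (10 − (97 mod 10)) mod 10 = 3.

3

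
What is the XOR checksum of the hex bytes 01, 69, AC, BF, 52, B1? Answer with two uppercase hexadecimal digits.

XOR the bytes together:
  start with 0x01
  0x01 ⊕ 0x69 = 0x68
  0x68 ⊕ 0xAC = 0xC4
  0xC4 ⊕ 0xBF = 0x7B
  0x7B ⊕ 0x52 = 0x29
  0x29 ⊕ 0xB1 = 0x98

98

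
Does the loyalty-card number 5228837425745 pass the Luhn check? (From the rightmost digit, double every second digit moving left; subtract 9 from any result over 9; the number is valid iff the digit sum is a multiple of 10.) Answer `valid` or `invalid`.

From the right, keep odd positions and double even positions (subtract 9 from any doubled value over 9):
  doubled (positions 2,4,...): 8 1 8 6 7 4 → sum 34
  kept (positions 1,3,...): 5 7 2 7 8 2 5 → sum 36
Total = 70.
70 mod 10 = 0, so the number is valid.

valid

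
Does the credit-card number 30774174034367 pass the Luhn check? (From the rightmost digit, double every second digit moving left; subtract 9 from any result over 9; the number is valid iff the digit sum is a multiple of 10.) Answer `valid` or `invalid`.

valid

From the right, keep odd positions and double even positions (subtract 9 from any doubled value over 9):
  doubled (positions 2,4,...): 3 8 0 5 8 5 6 → sum 35
  kept (positions 1,3,...): 7 3 3 4 1 7 0 → sum 25
Total = 60.
60 mod 10 = 0, so the number is valid.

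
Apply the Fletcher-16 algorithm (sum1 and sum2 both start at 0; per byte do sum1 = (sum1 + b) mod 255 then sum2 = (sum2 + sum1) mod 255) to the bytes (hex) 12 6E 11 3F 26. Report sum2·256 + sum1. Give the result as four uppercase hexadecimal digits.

Running sums (mod 255):
  after byte 0 (12): sum1=18, sum2=18
  after byte 1 (6E): sum1=128, sum2=146
  after byte 2 (11): sum1=145, sum2=36
  after byte 3 (3F): sum1=208, sum2=244
  after byte 4 (26): sum1=246, sum2=235
Checksum = sum2·256 + sum1 = 235·256 + 246 = 60406 = 0xEBF6.

EBF6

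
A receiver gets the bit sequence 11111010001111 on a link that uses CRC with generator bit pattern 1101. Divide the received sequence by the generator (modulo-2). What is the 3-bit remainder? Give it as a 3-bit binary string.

Modulo-2 division of 11111010001111 by 1101:
  pos 0: 1111 XOR 1101 = 0010
  pos 2: 1010 XOR 1101 = 0111
  pos 3: 1111 XOR 1101 = 0010
  pos 5: 1000 XOR 1101 = 0101
  pos 6: 1010 XOR 1101 = 0111
  pos 7: 1111 XOR 1101 = 0010
  pos 9: 1011 XOR 1101 = 0110
  pos 10: 1101 XOR 1101 = 0000
Remainder = 000 (zero — the frame passes the CRC check).

000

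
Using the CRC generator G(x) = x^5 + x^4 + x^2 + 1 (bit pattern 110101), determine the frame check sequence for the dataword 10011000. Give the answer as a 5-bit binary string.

10011

Append 5 zeros: 1001100000000. Divide by 110101 (XOR where the leading bit is 1):
  pos 0: 100110 XOR 110101 = 010011
  pos 1: 100110 XOR 110101 = 010011
  pos 2: 100110 XOR 110101 = 010011
  pos 3: 100110 XOR 110101 = 010011
  pos 4: 100110 XOR 110101 = 010011
  pos 5: 100110 XOR 110101 = 010011
  pos 6: 100110 XOR 110101 = 010011
  pos 7: 100110 XOR 110101 = 010011
Remainder (last 5 bits) = 10011. This is the CRC / FCS.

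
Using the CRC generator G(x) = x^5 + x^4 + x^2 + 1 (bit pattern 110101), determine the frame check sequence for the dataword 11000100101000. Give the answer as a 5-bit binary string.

Append 5 zeros: 1100010010100000000. Divide by 110101 (XOR where the leading bit is 1):
  pos 0: 110001 XOR 110101 = 000100
  pos 3: 100001 XOR 110101 = 010100
  pos 4: 101000 XOR 110101 = 011101
  pos 5: 111011 XOR 110101 = 001110
  pos 7: 111000 XOR 110101 = 001101
  pos 9: 110100 XOR 110101 = 000001
Remainder (last 5 bits) = 10000. This is the CRC / FCS.

10000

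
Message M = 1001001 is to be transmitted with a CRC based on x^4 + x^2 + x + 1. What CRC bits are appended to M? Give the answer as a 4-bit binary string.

Append 4 zeros: 10010010000. Divide by 10111 (XOR where the leading bit is 1):
  pos 0: 10010 XOR 10111 = 00101
  pos 2: 10101 XOR 10111 = 00010
  pos 5: 10000 XOR 10111 = 00111
Remainder (last 4 bits) = 1110. This is the CRC / FCS.

1110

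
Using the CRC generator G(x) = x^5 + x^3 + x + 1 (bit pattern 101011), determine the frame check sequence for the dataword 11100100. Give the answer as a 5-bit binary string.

Append 5 zeros: 1110010000000. Divide by 101011 (XOR where the leading bit is 1):
  pos 0: 111001 XOR 101011 = 010010
  pos 1: 100100 XOR 101011 = 001111
  pos 3: 111100 XOR 101011 = 010111
  pos 4: 101110 XOR 101011 = 000101
  pos 7: 101000 XOR 101011 = 000011
Remainder (last 5 bits) = 00011. This is the CRC / FCS.

00011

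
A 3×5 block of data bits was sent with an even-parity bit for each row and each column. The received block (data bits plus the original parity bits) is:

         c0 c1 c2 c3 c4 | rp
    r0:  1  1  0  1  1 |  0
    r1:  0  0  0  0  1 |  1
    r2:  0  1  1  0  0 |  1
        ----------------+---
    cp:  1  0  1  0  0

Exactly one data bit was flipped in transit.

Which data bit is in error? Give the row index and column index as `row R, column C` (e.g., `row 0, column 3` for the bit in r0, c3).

row 2, column 3

Recompute each row's even parity and compare to rp:
  r0: data parity 0, sent rp 0 → ok
  r1: data parity 1, sent rp 1 → ok
  r2: data parity 0, sent rp 1 → mismatch
Recompute each column's even parity and compare to cp:
  c0: data parity 1, sent cp 1 → ok
  c1: data parity 0, sent cp 0 → ok
  c2: data parity 1, sent cp 1 → ok
  c3: data parity 1, sent cp 0 → mismatch
  c4: data parity 0, sent cp 0 → ok
Exactly one row (r2) and one column (c3) fail → the flipped bit is at their intersection.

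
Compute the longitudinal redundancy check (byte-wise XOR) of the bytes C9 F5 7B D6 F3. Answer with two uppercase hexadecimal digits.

XOR the bytes together:
  start with 0xC9
  0xC9 ⊕ 0xF5 = 0x3C
  0x3C ⊕ 0x7B = 0x47
  0x47 ⊕ 0xD6 = 0x91
  0x91 ⊕ 0xF3 = 0x62

62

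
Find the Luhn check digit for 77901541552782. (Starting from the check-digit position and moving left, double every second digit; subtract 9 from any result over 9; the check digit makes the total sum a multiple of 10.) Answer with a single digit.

6

Partial digits right→left: 2 8 7 2 5 5 1 4 5 1 0 9 7 7
Double every second digit counting from the check-digit position (so the 1st, 3rd, 5th, ... of the partial from the right).
  doubled (with −9 where >9): 4 5 1 2 1 0 5 → sum 18
  kept as-is: 8 2 5 4 1 9 7 → sum 36
Total = 18 + 36 = 54.
Check digit = (10 − (54 mod 10)) mod 10 = 6.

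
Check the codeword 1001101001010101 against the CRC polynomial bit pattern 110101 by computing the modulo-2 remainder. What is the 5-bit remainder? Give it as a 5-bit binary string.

Modulo-2 division of 1001101001010101 by 110101:
  pos 0: 100110 XOR 110101 = 010011
  pos 1: 100111 XOR 110101 = 010010
  pos 2: 100100 XOR 110101 = 010001
  pos 3: 100010 XOR 110101 = 010111
  pos 4: 101111 XOR 110101 = 011010
  pos 5: 110100 XOR 110101 = 000001
  pos 10: 110101 XOR 110101 = 000000
Remainder = 00000 (zero — the frame passes the CRC check).

00000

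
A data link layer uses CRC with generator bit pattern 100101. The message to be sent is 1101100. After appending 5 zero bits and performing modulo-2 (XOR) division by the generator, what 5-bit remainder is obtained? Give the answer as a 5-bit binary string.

01111

Append 5 zeros: 110110000000. Divide by 100101 (XOR where the leading bit is 1):
  pos 0: 110110 XOR 100101 = 010011
  pos 1: 100110 XOR 100101 = 000011
  pos 5: 110000 XOR 100101 = 010101
  pos 6: 101010 XOR 100101 = 001111
Remainder (last 5 bits) = 01111. This is the CRC / FCS.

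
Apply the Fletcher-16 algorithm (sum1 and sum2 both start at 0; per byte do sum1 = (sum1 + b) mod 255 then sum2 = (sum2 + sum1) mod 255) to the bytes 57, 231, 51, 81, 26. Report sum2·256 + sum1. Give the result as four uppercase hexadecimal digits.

14BF

Running sums (mod 255):
  after byte 0 (57): sum1=57, sum2=57
  after byte 1 (231): sum1=33, sum2=90
  after byte 2 (51): sum1=84, sum2=174
  after byte 3 (81): sum1=165, sum2=84
  after byte 4 (26): sum1=191, sum2=20
Checksum = sum2·256 + sum1 = 20·256 + 191 = 5311 = 0x14BF.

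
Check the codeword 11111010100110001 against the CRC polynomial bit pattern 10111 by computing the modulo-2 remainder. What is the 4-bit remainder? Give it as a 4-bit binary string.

Modulo-2 division of 11111010100110001 by 10111:
  pos 0: 11111 XOR 10111 = 01000
  pos 1: 10000 XOR 10111 = 00111
  pos 3: 11110 XOR 10111 = 01001
  pos 4: 10011 XOR 10111 = 00100
  pos 6: 10000 XOR 10111 = 00111
  pos 8: 11111 XOR 10111 = 01000
  pos 9: 10000 XOR 10111 = 00111
  pos 11: 11100 XOR 10111 = 01011
  pos 12: 10111 XOR 10111 = 00000
Remainder = 0000 (zero — the frame passes the CRC check).

0000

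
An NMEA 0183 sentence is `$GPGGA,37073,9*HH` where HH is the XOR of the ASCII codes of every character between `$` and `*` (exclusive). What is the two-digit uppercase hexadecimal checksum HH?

XOR the ASCII codes of the payload characters:
  'G' = 0x47 → acc = 0x47
  'P' = 0x50 → acc = 0x17
  'G' = 0x47 → acc = 0x50
  'G' = 0x47 → acc = 0x17
  'A' = 0x41 → acc = 0x56
  ',' = 0x2C → acc = 0x7A
  '3' = 0x33 → acc = 0x49
  '7' = 0x37 → acc = 0x7E
  '0' = 0x30 → acc = 0x4E
  '7' = 0x37 → acc = 0x79
  '3' = 0x33 → acc = 0x4A
  ',' = 0x2C → acc = 0x66
  '9' = 0x39 → acc = 0x5F
Checksum = 0x5F.

5F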